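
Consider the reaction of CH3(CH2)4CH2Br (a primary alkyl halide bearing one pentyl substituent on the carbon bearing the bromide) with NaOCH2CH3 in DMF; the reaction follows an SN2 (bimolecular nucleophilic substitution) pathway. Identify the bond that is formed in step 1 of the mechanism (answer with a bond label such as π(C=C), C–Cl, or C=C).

Step 1: Backside attack by CH3CH2O⁻ on the carbon bearing the bromide: the new C–O bond forms as the C–Br bond breaks, with Walden inversion at carbon.
The bond formed in this step is the C–O bond.

C–O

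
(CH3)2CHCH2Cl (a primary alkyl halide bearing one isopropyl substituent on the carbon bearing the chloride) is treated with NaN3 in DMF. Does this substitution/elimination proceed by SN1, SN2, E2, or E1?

Conditions: a primary substrate with a strong nucleophile in the polar aprotic solvent DMF.
These conditions are the textbook signature of the SN2 pathway.
An unhindered substrate with a strong nucleophile in a polar aprotic solvent favours one-step backside displacement.

SN2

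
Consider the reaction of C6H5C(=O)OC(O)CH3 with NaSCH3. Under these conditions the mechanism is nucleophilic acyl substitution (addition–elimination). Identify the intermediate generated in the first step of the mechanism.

Step 1: CH3S⁻ adds to the carbonyl carbon; the C=O π electrons shift onto oxygen and a tetrahedral alkoxide intermediate forms.
After step 1 the species present is a tetrahedral intermediate.

tetrahedral intermediate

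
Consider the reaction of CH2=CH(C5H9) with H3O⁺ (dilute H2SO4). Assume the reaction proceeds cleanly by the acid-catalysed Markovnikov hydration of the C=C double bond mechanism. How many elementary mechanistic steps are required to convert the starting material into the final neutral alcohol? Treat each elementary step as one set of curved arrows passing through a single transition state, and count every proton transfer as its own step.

4

Step 1: Protonation of the alkene by H3O⁺: the π bond acts as the nucleophile and picks up H⁺, giving the more stable (Markovnikov) secondary carbocation. H2O is released.
Step 2: Carbocation rearrangement: a 1,2-hydride shift from the adjacent cyclopentyl carbon converts the initially-formed secondary cation into the more stable tertiary cation.
Step 3: A lone pair on the oxygen of H2O attacks the carbocation, forming a C–O bond and an oxonium ion (a protonated alcohol).
Step 4: Deprotonation of the oxonium ion by a water molecule delivers the neutral alcohol and regenerates the acid catalyst.
Total: 4 elementary steps.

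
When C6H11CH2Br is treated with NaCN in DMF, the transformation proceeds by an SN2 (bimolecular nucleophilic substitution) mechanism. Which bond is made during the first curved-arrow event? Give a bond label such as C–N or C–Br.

Step 1: CN⁻ attacks the back face of the α-carbon while Br⁻ departs with the C–Br bonding pair — a single concerted displacement through a pentacoordinate transition state.
The bond formed in this step is the C–C bond.

C–C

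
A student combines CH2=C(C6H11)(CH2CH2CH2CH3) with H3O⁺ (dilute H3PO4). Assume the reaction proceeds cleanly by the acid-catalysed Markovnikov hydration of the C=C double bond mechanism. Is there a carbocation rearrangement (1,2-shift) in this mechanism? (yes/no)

The first-formed carbocation is tertiary.
No single 1,2-shift to an adjacent carbon would produce a more-substituted cation than the one already present, so no rearrangement occurs.

no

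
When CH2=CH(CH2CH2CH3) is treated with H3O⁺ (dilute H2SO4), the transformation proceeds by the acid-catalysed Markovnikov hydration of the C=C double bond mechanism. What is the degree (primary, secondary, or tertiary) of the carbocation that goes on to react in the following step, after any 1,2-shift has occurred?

secondary

Step 1: Electrophilic addition begins with the π(C=C) electrons forming a bond to the proton of H3O⁺. Following Markovnikov's rule, the resulting cation is secondary. H2O is released.
No single 1,2-shift to an adjacent carbon would give a more-substituted cation, so no rearrangement occurs.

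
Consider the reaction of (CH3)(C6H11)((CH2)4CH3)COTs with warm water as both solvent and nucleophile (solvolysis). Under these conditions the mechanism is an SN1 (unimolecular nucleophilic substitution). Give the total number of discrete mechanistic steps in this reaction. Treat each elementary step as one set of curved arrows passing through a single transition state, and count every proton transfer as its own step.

Step 1: The C–O bond breaks with both electrons going to the tosylate; TsO⁻ leaves and a tertiary carbocation remains.
(No 1,2-shift: no single shift to an adjacent carbon would give a more stable cation.)
Step 2: Nucleophilic capture: the oxygen of H2O bonds to the cationic carbon, producing an oxonium-ion intermediate.
Step 3: Proton transfer from the O–H of the oxonium ion to a solvent molecule delivers the neutral alcohol.
Total: 3 elementary steps.

3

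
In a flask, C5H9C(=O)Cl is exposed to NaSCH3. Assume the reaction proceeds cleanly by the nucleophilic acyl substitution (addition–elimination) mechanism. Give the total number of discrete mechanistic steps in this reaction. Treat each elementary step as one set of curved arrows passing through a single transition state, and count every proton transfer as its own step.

2

Step 1: Nucleophilic addition of CH3S⁻ to the acyl carbon breaks the π(C=O) bond and yields a tetrahedral, anionic intermediate.
Step 2: Collapse of the tetrahedral intermediate: the alkoxide oxygen pushes its lone pair back to re-form C=O while Cl⁻ leaves.
Total: 2 elementary steps.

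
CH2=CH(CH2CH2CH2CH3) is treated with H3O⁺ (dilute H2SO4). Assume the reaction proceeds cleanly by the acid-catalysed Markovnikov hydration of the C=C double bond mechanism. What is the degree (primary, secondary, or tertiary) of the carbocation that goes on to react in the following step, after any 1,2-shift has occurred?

secondary

Step 1: The π electrons of the C=C bond attack a proton of H3O⁺; Markovnikov addition places the new C–H on the less-substituted alkene carbon, so the positive charge ends up on the more-substituted carbon — a secondary carbocation. H2O is released.
No single 1,2-shift to an adjacent carbon would give a more-substituted cation, so no rearrangement occurs.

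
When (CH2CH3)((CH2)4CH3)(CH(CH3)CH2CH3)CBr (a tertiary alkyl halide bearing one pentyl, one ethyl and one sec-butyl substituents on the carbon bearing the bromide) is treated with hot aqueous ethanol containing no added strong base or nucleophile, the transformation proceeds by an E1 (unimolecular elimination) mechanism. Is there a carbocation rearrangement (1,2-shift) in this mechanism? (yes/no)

no

The first-formed carbocation is tertiary.
No single 1,2-shift to an adjacent carbon would produce a more-substituted cation than the one already present, so no rearrangement occurs.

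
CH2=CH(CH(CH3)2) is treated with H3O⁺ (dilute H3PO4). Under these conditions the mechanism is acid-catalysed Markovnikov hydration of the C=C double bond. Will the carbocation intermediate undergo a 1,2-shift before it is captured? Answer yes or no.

The first-formed carbocation is secondary.
The adjacent isopropyl carbon already bears 2 other carbon substituents and has a hydrogen to migrate; after a 1,2-hydride shift from that carbon the positive charge sits on a tertiary centre.
Tertiary is more stable than secondary, so the shift occurs.

yes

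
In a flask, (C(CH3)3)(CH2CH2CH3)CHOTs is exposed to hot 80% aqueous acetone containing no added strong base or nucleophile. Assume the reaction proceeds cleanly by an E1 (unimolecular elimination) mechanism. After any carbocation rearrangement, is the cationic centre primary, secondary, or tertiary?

Step 1: Rate-determining heterolysis of the C–O bond gives TsO⁻ and a secondary carbocation.
Step 2: A methyl group with its bonding pair migrates from the adjacent tert-butyl carbon to the cationic centre — a 1,2-methyl shift — upgrading the secondary cation to a tertiary one.
The cation rearranges from secondary to tertiary via a 1,2-methyl shift from the adjacent tert-butyl carbon; the tertiary cation is what reacts next.

tertiary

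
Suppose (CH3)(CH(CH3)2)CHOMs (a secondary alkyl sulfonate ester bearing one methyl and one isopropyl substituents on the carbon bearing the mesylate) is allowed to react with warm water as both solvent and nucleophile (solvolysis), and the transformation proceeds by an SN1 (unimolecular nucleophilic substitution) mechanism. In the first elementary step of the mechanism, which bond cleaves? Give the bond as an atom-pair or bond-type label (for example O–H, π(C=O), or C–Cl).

Step 1: The C–O bond breaks with both electrons going to the mesylate; MsO⁻ leaves and a secondary carbocation remains.
The bond broken in this step is the C–O bond.

C–O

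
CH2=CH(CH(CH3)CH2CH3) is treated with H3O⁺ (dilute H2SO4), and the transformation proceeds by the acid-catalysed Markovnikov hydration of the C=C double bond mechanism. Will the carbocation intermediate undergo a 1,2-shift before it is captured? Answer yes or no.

The first-formed carbocation is secondary.
The adjacent sec-butyl carbon already bears 2 other carbon substituents and has a hydrogen to migrate; after a 1,2-hydride shift from that carbon the positive charge sits on a tertiary centre.
Tertiary is more stable than secondary, so the shift occurs.

yes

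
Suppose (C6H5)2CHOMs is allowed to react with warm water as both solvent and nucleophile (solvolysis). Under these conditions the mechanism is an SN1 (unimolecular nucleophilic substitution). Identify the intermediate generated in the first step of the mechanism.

Step 1: The C–O bond breaks with both electrons going to the mesylate; MsO⁻ leaves and a secondary carbocation remains.
After step 1 the species present is a secondary carbocation.

secondary carbocation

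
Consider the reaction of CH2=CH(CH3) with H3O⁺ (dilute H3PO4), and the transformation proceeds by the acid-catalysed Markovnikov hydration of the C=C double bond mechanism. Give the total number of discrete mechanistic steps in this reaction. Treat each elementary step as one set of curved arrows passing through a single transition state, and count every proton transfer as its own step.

3

Step 1: Electrophilic addition begins with the π(C=C) electrons forming a bond to the proton of H3O⁺. Following Markovnikov's rule, the resulting cation is secondary. H2O is released.
(No 1,2-shift: no single shift to an adjacent carbon would give a more stable cation.)
Step 2: Nucleophilic capture of the cation by H2O produces the protonated alcohol (an oxonium ion).
Step 3: Proton transfer from the O–H of the oxonium ion to H2O completes the catalytic cycle and yields the alcohol.
Total: 3 elementary steps.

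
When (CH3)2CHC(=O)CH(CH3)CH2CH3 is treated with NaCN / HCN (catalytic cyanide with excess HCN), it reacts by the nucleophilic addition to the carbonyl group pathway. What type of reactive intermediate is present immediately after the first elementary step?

tetrahedral alkoxide intermediate

Step 1: A lone pair / filled orbital on CN⁻ attacks the electrophilic carbonyl carbon; the π(C=O) electrons shift onto oxygen, producing a tetrahedral alkoxide intermediate.
After step 1 the species present is a tetrahedral alkoxide intermediate.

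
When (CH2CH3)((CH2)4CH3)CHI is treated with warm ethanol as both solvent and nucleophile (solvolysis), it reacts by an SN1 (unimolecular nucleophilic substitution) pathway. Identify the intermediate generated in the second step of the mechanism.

oxonium ion

Step 1: Ionisation: the C–I σ-bond cleaves heterolytically; both bonding electrons depart with I⁻, leaving a secondary carbocation at the α-carbon.
Step 2: A lone pair on the oxygen of CH3CH2OH attacks the carbocation, forming a new C–O σ-bond and an oxonium ion.
After step 2 the species present is an oxonium ion.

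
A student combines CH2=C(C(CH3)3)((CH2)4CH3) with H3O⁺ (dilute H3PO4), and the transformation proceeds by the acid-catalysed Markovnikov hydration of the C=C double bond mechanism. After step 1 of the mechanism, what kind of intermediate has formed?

Step 1: Protonation of the alkene by H3O⁺: the π bond acts as the nucleophile and picks up H⁺, giving the more stable (Markovnikov) tertiary carbocation. H2O is released.
After step 1 the species present is a tertiary carbocation.

tertiary carbocation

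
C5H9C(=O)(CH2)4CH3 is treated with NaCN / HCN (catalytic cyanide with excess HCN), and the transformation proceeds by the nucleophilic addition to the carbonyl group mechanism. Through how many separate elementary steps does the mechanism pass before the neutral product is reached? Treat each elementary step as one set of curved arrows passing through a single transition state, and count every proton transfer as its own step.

Step 1: Nucleophilic addition: CN⁻ adds to the carbonyl carbon, pushing the π(C=O) electron pair onto oxygen and giving a tetrahedral alkoxide.
Step 2: The alkoxide oxygen removes a proton from HCN present in the mixture, giving a cyanohydrin and regenerating CN⁻.
Total: 2 elementary steps.

2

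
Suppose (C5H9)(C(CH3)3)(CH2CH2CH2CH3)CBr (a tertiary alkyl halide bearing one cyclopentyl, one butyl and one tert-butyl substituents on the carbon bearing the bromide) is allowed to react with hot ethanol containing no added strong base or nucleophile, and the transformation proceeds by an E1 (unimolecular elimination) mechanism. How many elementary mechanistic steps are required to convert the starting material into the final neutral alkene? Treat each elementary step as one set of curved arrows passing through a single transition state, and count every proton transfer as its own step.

Step 1: Ionisation: the C–Br σ-bond cleaves heterolytically; both bonding electrons depart with Br⁻, leaving a tertiary carbocation at the α-carbon.
(No 1,2-shift: no single shift to an adjacent carbon would give a more stable cation.)
Step 2: Loss of a β-proton to an ethanol molecule of the solvent: the C–H bonding pair collapses toward the cationic carbon to form the C=C π bond, yielding the alkene.
Total: 2 elementary steps.

2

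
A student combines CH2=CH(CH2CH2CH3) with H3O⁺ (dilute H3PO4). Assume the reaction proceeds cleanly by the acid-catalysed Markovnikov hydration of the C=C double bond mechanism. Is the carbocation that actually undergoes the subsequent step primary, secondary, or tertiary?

secondary

Step 1: Protonation of the alkene by H3O⁺: the π bond acts as the nucleophile and picks up H⁺, giving the more stable (Markovnikov) secondary carbocation. H2O is released.
No single 1,2-shift to an adjacent carbon would give a more-substituted cation, so no rearrangement occurs.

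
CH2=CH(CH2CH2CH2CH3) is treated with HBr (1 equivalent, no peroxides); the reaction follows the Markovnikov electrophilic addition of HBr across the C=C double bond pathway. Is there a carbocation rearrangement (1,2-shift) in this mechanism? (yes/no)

The first-formed carbocation is secondary.
No single 1,2-shift to an adjacent carbon would produce a more-substituted cation than the one already present, so no rearrangement occurs.

no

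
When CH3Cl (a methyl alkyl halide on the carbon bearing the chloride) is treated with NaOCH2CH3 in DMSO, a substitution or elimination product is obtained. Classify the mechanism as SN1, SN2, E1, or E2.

Conditions: a methyl substrate with a strong nucleophile in the polar aprotic solvent DMSO.
These conditions are the textbook signature of the SN2 pathway.
An unhindered substrate with a strong nucleophile in a polar aprotic solvent favours one-step backside displacement.

SN2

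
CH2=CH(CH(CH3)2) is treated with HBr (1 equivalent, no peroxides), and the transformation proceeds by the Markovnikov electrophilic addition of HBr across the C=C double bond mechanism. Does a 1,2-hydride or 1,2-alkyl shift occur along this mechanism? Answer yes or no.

The first-formed carbocation is secondary.
The adjacent isopropyl carbon already bears 2 other carbon substituents and has a hydrogen to migrate; after a 1,2-hydride shift from that carbon the positive charge sits on a tertiary centre.
Tertiary is more stable than secondary, so the shift occurs.

yes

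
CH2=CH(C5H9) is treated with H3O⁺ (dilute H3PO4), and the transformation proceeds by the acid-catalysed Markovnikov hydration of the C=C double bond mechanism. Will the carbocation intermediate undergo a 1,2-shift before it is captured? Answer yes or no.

The first-formed carbocation is secondary.
The adjacent cyclopentyl carbon already bears 2 other carbon substituents and has a hydrogen to migrate; after a 1,2-hydride shift from that carbon the positive charge sits on a tertiary centre.
Tertiary is more stable than secondary, so the shift occurs.

yes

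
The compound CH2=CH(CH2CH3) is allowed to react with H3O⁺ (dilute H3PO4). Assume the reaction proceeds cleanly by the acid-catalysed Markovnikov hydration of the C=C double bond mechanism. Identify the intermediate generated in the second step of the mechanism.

oxonium ion

Step 1: The π electrons of the C=C bond attack a proton of H3O⁺; Markovnikov addition places the new C–H on the less-substituted alkene carbon, so the positive charge ends up on the more-substituted carbon — a secondary carbocation. H2O is released.
Step 2: A lone pair on the oxygen of H2O attacks the carbocation, forming a C–O bond and an oxonium ion (a protonated alcohol).
After step 2 the species present is an oxonium ion.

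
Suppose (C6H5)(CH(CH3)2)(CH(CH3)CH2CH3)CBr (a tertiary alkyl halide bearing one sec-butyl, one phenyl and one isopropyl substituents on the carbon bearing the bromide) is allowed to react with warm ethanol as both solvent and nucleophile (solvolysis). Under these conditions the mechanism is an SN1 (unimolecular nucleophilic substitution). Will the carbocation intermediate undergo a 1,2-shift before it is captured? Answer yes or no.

The first-formed carbocation is tertiary.
No single 1,2-shift to an adjacent carbon would produce a more-substituted cation than the one already present, so no rearrangement occurs.

no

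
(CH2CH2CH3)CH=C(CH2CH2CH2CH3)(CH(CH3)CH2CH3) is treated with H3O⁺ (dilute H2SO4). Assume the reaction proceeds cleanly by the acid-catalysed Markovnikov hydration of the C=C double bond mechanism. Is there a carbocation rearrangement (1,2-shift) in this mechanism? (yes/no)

The first-formed carbocation is tertiary.
No single 1,2-shift to an adjacent carbon would produce a more-substituted cation than the one already present, so no rearrangement occurs.

no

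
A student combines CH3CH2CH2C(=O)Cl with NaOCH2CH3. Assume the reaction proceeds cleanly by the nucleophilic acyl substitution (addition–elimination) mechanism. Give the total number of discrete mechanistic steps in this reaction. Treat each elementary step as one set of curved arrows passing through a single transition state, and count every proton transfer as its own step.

Step 1: CH3CH2O⁻ adds to the carbonyl carbon; the C=O π electrons shift onto oxygen and a tetrahedral alkoxide intermediate forms.
Step 2: An oxygen lone pair re-forms the C=O π bond as the C–Cl σ-bond breaks; Cl⁻ is expelled.
Total: 2 elementary steps.

2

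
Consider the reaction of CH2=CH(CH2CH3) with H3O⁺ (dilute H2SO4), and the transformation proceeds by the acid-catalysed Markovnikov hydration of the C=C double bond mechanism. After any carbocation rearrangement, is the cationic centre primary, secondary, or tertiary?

secondary

Step 1: Electrophilic addition begins with the π(C=C) electrons forming a bond to the proton of H3O⁺. Following Markovnikov's rule, the resulting cation is secondary. H2O is released.
No single 1,2-shift to an adjacent carbon would give a more-substituted cation, so no rearrangement occurs.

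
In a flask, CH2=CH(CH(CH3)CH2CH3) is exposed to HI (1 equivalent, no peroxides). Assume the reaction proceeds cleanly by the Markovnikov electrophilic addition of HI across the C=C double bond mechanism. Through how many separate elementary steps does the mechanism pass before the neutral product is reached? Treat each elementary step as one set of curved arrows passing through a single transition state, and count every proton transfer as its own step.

Step 1: Electrophilic addition begins with the π(C=C) electrons forming a bond to the proton of HI. Following Markovnikov's rule, the resulting cation is secondary. The H–I bond breaks heterolytically, releasing I⁻.
Step 2: A 1,2-hydride shift from the adjacent sec-butyl carbon moves the positive charge from the secondary centre to an adjacent carbon, generating a more stable tertiary carbocation.
Step 3: Nucleophilic attack by I⁻ on the carbocation completes the addition, giving R–I.
Total: 3 elementary steps.

3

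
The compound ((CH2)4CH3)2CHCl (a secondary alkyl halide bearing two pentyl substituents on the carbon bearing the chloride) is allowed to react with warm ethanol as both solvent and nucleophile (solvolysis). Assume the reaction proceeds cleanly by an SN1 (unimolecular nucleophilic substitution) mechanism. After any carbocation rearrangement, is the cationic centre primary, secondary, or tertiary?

Step 1: Rate-determining heterolysis of the C–Cl bond gives Cl⁻ and a secondary carbocation.
No single 1,2-shift to an adjacent carbon would give a more-substituted cation, so no rearrangement occurs.

secondary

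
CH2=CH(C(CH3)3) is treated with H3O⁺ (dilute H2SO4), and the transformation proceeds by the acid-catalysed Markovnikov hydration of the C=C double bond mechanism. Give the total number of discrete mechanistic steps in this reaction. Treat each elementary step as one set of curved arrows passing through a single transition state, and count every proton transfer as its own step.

Step 1: Electrophilic addition begins with the π(C=C) electrons forming a bond to the proton of H3O⁺. Following Markovnikov's rule, the resulting cation is secondary. H2O is released.
Step 2: Carbocation rearrangement: a 1,2-methyl shift from the adjacent tert-butyl carbon converts the initially-formed secondary cation into the more stable tertiary cation.
Step 3: A lone pair on the oxygen of H2O attacks the carbocation, forming a C–O bond and an oxonium ion (a protonated alcohol).
Step 4: Proton transfer from the O–H of the oxonium ion to H2O completes the catalytic cycle and yields the alcohol.
Total: 4 elementary steps.

4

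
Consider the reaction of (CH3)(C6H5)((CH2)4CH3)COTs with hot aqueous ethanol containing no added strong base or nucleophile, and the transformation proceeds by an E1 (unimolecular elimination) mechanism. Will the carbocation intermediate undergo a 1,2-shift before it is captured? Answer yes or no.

no

The first-formed carbocation is tertiary.
No single 1,2-shift to an adjacent carbon would produce a more-substituted cation than the one already present, so no rearrangement occurs.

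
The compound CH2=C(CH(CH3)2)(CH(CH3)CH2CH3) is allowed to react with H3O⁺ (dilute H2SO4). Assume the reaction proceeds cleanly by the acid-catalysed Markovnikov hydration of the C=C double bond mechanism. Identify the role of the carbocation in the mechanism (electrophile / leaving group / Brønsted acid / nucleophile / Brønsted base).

Step 2: Water acts as the nucleophile: an oxygen lone pair bonds to the cationic carbon, giving an oxonium-ion intermediate.
The carbocation accepts an electron pair into an empty or π* orbital — it is the electrophile.

electrophile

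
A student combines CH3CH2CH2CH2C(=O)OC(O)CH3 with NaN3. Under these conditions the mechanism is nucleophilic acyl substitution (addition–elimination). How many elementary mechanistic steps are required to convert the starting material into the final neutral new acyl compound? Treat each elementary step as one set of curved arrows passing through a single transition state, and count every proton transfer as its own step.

2

Step 1: A lone pair on the N of N3⁻ attacks the electrophilic acyl carbon; the π(C=O) electrons move onto oxygen, giving a tetrahedral intermediate.
Step 2: Elimination step: re-formation of the carbonyl π bond drives out CH3CO2⁻, giving the new acyl compound.
Total: 2 elementary steps.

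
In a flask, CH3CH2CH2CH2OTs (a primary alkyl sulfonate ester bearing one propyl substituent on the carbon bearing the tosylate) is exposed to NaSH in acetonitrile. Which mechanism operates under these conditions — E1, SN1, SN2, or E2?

SN2

Conditions: a primary substrate with a strong nucleophile in the polar aprotic solvent acetonitrile.
These conditions are the textbook signature of the SN2 pathway.
An unhindered substrate with a strong nucleophile in a polar aprotic solvent favours one-step backside displacement.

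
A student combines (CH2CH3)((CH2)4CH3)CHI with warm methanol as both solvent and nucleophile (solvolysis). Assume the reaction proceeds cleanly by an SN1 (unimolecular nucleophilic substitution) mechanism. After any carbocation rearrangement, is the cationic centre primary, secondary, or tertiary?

secondary

Step 1: Unassisted departure of I⁻ (taking the C–I bonding pair) generates a secondary carbocation.
No single 1,2-shift to an adjacent carbon would give a more-substituted cation, so no rearrangement occurs.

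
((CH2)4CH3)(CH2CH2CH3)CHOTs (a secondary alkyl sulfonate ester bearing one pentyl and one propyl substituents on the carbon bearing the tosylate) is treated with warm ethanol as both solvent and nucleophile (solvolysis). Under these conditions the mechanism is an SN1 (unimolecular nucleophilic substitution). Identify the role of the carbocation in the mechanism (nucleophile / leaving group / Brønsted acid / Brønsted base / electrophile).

Step 2: CH3CH2OH donates an oxygen lone pair into the empty p orbital of the cation, giving a protonated ether (an oxonium ion).
The carbocation accepts an electron pair into an empty or π* orbital — it is the electrophile.

electrophile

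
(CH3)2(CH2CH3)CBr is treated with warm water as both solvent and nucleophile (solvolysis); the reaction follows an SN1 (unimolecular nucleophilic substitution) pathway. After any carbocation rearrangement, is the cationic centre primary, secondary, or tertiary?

tertiary

Step 1: The C–Br bond breaks with both electrons going to the bromide; Br⁻ leaves and a tertiary carbocation remains.
No single 1,2-shift to an adjacent carbon would give a more-substituted cation, so no rearrangement occurs.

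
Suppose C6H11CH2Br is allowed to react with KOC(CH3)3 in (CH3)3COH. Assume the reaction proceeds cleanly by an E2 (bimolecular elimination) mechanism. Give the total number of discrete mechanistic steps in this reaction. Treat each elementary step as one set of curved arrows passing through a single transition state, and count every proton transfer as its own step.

Step 1: In one step, (CH3)3CO⁻ pulls off a β-proton, the C–Br bond cleaves, and a C=C double bond forms between the α- and β-carbons (E2, anti elimination).
Total: 1 elementary step.

1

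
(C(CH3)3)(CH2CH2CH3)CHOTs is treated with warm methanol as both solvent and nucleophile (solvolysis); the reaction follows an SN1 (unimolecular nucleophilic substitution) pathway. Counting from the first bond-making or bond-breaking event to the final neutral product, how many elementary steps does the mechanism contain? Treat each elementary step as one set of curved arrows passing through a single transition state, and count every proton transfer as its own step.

Step 1: Rate-determining heterolysis of the C–O bond gives TsO⁻ and a secondary carbocation.
Step 2: A 1,2-methyl shift from the adjacent tert-butyl carbon moves the positive charge from the secondary centre to an adjacent carbon, generating a more stable tertiary carbocation.
Step 3: CH3OH donates an oxygen lone pair into the empty p orbital of the cation, giving a protonated ether (an oxonium ion).
Step 4: Proton transfer from the O–H of the oxonium ion to a solvent molecule delivers the neutral ether.
Total: 4 elementary steps.

4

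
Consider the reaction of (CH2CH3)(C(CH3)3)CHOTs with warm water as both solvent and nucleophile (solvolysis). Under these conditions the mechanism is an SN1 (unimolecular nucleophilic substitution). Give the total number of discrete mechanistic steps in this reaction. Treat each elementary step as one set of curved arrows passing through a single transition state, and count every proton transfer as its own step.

Step 1: Unassisted departure of TsO⁻ (taking the C–O bonding pair) generates a secondary carbocation.
Step 2: Carbocation rearrangement: a 1,2-methyl shift from the adjacent tert-butyl carbon converts the initially-formed secondary cation into the more stable tertiary cation.
Step 3: Nucleophilic capture: the oxygen of H2O bonds to the cationic carbon, producing an oxonium-ion intermediate.
Step 4: A second solvent molecule removes the proton on oxygen, giving the neutral alcohol product.
Total: 4 elementary steps.

4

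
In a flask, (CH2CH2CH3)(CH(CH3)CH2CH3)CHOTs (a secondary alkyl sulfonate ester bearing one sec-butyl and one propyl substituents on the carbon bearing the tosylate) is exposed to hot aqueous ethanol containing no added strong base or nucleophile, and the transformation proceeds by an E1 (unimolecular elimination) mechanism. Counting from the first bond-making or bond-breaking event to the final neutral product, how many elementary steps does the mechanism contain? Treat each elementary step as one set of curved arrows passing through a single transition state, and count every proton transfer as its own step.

Step 1: Ionisation: the C–O σ-bond cleaves heterolytically; both bonding electrons depart with TsO⁻, leaving a secondary carbocation at the α-carbon.
Step 2: A 1,2-hydride shift from the adjacent sec-butyl carbon moves the positive charge from the secondary centre to an adjacent carbon, generating a more stable tertiary carbocation.
Step 3: A water (or ethanol) molecule (solvent) deprotonates a β-carbon; as the C–H bond breaks, those electrons form the new alkene π bond.
Total: 3 elementary steps.

3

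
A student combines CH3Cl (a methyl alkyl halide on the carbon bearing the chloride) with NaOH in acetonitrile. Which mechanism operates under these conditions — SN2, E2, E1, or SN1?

Conditions: a methyl substrate with a strong nucleophile in the polar aprotic solvent acetonitrile.
These conditions are the textbook signature of the SN2 pathway.
An unhindered substrate with a strong nucleophile in a polar aprotic solvent favours one-step backside displacement.

SN2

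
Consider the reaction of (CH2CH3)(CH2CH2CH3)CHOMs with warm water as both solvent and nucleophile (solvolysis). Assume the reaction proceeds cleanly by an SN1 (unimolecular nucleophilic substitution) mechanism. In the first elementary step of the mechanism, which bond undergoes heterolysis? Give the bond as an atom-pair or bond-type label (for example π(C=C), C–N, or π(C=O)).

Step 1: Ionisation: the C–O σ-bond cleaves heterolytically; both bonding electrons depart with MsO⁻, leaving a secondary carbocation at the α-carbon.
The bond broken in this step is the C–O bond.

C–O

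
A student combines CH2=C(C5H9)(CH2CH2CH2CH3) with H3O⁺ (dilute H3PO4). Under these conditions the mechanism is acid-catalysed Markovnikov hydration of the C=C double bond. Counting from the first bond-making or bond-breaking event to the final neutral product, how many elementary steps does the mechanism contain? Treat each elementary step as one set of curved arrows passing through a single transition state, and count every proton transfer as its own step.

Step 1: Electrophilic addition begins with the π(C=C) electrons forming a bond to the proton of H3O⁺. Following Markovnikov's rule, the resulting cation is tertiary. H2O is released.
(No 1,2-shift: no single shift to an adjacent carbon would give a more stable cation.)
Step 2: Nucleophilic capture of the cation by H2O produces the protonated alcohol (an oxonium ion).
Step 3: Proton transfer from the O–H of the oxonium ion to H2O completes the catalytic cycle and yields the alcohol.
Total: 3 elementary steps.

3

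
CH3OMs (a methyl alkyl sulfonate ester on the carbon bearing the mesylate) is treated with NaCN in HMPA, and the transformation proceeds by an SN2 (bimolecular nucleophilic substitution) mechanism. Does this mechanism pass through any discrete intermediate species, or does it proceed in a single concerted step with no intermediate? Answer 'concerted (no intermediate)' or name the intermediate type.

CN⁻ attacks the back face of the α-carbon while MsO⁻ departs with the C–O bonding pair — a single concerted displacement through a pentacoordinate transition state.
All bond changes occur in one transition state; no discrete intermediate is formed.

concerted (no intermediate)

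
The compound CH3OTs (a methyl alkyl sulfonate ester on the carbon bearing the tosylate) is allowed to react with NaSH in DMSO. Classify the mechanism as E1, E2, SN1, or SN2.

Conditions: a methyl substrate with a strong nucleophile in the polar aprotic solvent DMSO.
These conditions are the textbook signature of the SN2 pathway.
An unhindered substrate with a strong nucleophile in a polar aprotic solvent favours one-step backside displacement.

SN2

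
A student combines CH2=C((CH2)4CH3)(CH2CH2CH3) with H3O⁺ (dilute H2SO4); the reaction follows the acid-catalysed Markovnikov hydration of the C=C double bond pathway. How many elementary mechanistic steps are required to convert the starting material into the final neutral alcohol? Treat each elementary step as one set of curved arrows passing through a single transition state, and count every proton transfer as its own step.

3

Step 1: The π electrons of the C=C bond attack a proton of H3O⁺; Markovnikov addition places the new C–H on the less-substituted alkene carbon, so the positive charge ends up on the more-substituted carbon — a tertiary carbocation. H2O is released.
(No 1,2-shift: no single shift to an adjacent carbon would give a more stable cation.)
Step 2: Nucleophilic capture of the cation by H2O produces the protonated alcohol (an oxonium ion).
Step 3: H2O removes a proton from the oxonium oxygen, regenerating H3O⁺ and giving the neutral alcohol.
Total: 3 elementary steps.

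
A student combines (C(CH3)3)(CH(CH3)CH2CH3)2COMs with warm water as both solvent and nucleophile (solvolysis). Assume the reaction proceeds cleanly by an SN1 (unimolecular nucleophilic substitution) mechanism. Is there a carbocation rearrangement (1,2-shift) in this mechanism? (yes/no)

The first-formed carbocation is tertiary.
No single 1,2-shift to an adjacent carbon would produce a more-substituted cation than the one already present, so no rearrangement occurs.

no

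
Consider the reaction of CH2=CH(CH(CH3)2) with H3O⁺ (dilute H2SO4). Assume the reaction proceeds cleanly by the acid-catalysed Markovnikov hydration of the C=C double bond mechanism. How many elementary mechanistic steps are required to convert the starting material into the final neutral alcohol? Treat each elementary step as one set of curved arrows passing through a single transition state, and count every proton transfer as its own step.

4

Step 1: Protonation of the alkene by H3O⁺: the π bond acts as the nucleophile and picks up H⁺, giving the more stable (Markovnikov) secondary carbocation. H2O is released.
Step 2: Carbocation rearrangement: a 1,2-hydride shift from the adjacent isopropyl carbon converts the initially-formed secondary cation into the more stable tertiary cation.
Step 3: Water acts as the nucleophile: an oxygen lone pair bonds to the cationic carbon, giving an oxonium-ion intermediate.
Step 4: H2O removes a proton from the oxonium oxygen, regenerating H3O⁺ and giving the neutral alcohol.
Total: 4 elementary steps.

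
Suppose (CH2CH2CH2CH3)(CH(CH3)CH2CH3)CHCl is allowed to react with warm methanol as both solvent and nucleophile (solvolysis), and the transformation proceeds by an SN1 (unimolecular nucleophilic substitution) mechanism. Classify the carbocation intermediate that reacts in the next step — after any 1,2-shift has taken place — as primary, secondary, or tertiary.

tertiary

Step 1: Ionisation: the C–Cl σ-bond cleaves heterolytically; both bonding electrons depart with Cl⁻, leaving a secondary carbocation at the α-carbon.
Step 2: Carbocation rearrangement: a 1,2-hydride shift from the adjacent sec-butyl carbon converts the initially-formed secondary cation into the more stable tertiary cation.
The cation rearranges from secondary to tertiary via a 1,2-hydride shift from the adjacent sec-butyl carbon; the tertiary cation is what reacts next.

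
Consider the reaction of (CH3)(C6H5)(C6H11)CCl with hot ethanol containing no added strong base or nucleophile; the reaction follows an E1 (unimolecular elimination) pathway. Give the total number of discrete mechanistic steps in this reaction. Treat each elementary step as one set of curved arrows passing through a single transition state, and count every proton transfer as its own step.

2

Step 1: Rate-determining heterolysis of the C–Cl bond gives Cl⁻ and a tertiary carbocation.
(No 1,2-shift: no single shift to an adjacent carbon would give a more stable cation.)
Step 2: A weak base (an ethanol molecule from the solvent) removes a proton from a carbon adjacent to the cationic centre; the electrons of that C–H bond become the new π(C=C) bond, giving the alkene.
Total: 2 elementary steps.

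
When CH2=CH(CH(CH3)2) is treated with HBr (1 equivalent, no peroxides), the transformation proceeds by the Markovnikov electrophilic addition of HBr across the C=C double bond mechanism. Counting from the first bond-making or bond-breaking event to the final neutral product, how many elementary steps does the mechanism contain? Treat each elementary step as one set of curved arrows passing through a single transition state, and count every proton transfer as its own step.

3

Step 1: Protonation of the alkene by HBr: the π bond acts as the nucleophile and picks up H⁺, giving the more stable (Markovnikov) secondary carbocation. The H–Br bond breaks heterolytically, releasing Br⁻.
Step 2: A 1,2-hydride shift from the adjacent isopropyl carbon moves the positive charge from the secondary centre to an adjacent carbon, generating a more stable tertiary carbocation.
Step 3: The Br⁻ anion donates a lone pair to the carbocation, forming the new C–Br σ-bond and giving the neutral alkyl halide.
Total: 3 elementary steps.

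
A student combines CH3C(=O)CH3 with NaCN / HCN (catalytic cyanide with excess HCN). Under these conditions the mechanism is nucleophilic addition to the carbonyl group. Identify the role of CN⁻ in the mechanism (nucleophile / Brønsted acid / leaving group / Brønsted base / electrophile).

Step 1: A lone pair / filled orbital on CN⁻ attacks the electrophilic carbonyl carbon; the π(C=O) electrons shift onto oxygen, producing a tetrahedral alkoxide intermediate.
CN⁻ donates an electron pair to form a new σ-bond to carbon — it is the nucleophile.

nucleophile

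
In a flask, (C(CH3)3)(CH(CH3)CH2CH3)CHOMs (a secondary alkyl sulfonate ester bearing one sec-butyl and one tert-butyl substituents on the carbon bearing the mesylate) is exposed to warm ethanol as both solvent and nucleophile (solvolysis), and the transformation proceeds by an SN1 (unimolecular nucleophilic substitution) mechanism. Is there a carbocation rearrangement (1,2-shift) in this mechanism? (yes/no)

yes

The first-formed carbocation is secondary.
The adjacent sec-butyl carbon already bears 2 other carbon substituents and has a hydrogen to migrate; after a 1,2-hydride shift from that carbon the positive charge sits on a tertiary centre.
Tertiary is more stable than secondary, so the shift occurs.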